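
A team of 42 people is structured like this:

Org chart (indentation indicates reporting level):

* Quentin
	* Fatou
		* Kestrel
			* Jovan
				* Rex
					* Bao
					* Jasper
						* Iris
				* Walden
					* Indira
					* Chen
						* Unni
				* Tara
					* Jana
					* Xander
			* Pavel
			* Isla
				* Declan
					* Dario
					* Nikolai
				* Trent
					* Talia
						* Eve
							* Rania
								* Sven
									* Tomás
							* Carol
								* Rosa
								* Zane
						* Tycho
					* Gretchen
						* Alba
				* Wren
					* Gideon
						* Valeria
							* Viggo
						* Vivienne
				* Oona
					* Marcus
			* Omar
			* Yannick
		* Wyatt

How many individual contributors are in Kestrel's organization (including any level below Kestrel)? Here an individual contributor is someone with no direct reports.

19

The people in Kestrel's organization with no one reporting to them are Yannick, Omar, Marcus, Vivienne, Viggo, Alba, Tycho, Zane, Rosa, Tomás, Nikolai, Dario, Pavel, Xander, Jana, Unni, Indira, Iris, Bao. That is 19.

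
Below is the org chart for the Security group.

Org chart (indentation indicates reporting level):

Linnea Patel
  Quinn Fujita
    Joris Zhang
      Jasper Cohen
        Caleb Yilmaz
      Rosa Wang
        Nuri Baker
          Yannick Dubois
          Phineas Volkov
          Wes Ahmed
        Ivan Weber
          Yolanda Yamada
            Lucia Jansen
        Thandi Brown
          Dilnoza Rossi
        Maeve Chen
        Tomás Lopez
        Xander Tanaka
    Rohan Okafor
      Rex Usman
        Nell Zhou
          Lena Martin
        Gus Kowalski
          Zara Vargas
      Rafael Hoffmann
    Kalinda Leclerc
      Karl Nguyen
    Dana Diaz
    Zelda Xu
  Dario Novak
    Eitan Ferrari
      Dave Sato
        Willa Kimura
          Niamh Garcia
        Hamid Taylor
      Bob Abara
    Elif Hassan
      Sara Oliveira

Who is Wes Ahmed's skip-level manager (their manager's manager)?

Wes Ahmed reports to Nuri Baker, and Nuri Baker reports to Rosa Wang. So Wes Ahmed's skip-level manager is Rosa Wang.

Rosa Wang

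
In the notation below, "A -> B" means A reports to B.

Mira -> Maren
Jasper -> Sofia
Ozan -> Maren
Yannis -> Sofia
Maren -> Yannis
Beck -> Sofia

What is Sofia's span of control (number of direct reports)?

3

Sofia directly manages Yannis, Jasper, Beck. That is 3 direct reports.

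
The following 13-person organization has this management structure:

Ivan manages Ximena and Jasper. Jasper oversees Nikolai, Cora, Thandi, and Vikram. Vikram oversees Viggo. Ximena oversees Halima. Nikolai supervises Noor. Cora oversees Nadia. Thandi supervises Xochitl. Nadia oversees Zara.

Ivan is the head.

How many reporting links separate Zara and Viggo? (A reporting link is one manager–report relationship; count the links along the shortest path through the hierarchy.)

Zara is 3 levels below Jasper, and Viggo is 2 levels below Jasper (their lowest common manager). The shortest path runs up from Zara to Jasper and back down to Viggo: 3 + 2 = 5 links.

5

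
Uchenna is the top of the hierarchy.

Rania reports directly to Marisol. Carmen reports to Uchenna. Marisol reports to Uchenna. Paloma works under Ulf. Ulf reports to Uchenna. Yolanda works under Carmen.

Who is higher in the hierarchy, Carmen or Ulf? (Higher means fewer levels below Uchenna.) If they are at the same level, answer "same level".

same level

Both Carmen and Ulf are 1 level below Uchenna.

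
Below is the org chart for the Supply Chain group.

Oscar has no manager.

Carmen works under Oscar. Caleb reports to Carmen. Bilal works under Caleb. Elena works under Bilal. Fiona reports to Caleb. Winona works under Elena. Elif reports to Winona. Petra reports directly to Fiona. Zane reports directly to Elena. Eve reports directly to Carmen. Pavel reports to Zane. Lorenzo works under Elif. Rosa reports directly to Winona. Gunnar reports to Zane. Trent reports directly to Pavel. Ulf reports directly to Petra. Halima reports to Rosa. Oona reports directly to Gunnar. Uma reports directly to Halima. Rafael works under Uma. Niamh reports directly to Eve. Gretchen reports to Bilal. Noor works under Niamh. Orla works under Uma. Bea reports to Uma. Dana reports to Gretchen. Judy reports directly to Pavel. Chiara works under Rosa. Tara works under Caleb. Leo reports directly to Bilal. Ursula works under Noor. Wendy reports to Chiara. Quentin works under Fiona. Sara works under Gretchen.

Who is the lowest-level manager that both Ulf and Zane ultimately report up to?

Caleb

Ulf's chain of managers is Petra, Fiona, Caleb, Carmen, Oscar. Zane's chain of managers is Elena, Bilal, Caleb, Carmen, Oscar. The first manager that appears in both chains is Caleb.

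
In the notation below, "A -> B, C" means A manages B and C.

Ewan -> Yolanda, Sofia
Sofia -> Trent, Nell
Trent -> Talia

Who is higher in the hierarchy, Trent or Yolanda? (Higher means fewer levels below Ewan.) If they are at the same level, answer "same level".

Yolanda

Trent is 2 levels below Ewan; Yolanda is 1. Yolanda is higher.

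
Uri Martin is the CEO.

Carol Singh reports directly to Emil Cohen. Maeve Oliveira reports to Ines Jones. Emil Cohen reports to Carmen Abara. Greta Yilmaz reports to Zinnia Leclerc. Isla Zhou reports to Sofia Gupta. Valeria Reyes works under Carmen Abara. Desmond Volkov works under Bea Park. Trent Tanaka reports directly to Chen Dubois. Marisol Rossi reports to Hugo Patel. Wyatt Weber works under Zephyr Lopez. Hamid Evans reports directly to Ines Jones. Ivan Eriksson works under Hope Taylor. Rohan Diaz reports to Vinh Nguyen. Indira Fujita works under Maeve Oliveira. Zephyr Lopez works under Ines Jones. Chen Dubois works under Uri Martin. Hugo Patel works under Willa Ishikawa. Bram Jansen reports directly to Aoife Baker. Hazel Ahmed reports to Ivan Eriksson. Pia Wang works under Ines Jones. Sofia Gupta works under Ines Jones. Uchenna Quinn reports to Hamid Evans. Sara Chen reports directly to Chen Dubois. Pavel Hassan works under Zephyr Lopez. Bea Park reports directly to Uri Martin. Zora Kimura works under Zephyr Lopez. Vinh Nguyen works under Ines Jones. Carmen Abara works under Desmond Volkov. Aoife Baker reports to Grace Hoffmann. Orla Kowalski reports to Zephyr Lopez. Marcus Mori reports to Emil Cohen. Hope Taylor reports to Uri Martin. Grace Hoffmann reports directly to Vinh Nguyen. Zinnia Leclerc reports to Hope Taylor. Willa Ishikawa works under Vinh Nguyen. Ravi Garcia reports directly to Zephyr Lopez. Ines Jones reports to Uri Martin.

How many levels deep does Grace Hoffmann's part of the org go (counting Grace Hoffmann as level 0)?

The longest chain under Grace Hoffmann runs Grace Hoffmann → Aoife Baker → Bram Jansen, which is 2 levels below Grace Hoffmann.

2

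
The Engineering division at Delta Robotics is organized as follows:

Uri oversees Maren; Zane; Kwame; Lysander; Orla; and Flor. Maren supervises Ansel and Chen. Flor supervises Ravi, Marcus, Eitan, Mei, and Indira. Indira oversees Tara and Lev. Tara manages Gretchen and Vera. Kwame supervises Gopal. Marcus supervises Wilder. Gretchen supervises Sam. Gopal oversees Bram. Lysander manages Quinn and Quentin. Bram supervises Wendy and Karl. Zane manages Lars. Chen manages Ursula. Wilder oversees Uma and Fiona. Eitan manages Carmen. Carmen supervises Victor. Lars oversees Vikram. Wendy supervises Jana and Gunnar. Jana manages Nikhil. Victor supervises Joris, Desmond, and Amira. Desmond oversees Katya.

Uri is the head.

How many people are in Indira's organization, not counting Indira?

Indira directly manages Tara, Lev. Under Tara: Vera, Gretchen, Sam (3). Lev has no reports. So Indira's organization is 2 direct reports plus everyone under them: 4 + 1 = 5.

5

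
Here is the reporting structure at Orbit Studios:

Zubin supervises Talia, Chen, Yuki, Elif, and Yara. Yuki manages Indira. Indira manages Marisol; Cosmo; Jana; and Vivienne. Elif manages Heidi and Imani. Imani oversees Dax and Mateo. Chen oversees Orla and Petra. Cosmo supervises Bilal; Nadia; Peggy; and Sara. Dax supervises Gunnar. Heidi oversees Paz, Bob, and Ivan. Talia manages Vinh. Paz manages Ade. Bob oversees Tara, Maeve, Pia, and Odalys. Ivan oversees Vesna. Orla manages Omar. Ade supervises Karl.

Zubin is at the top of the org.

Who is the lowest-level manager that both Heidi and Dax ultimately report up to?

Elif

Heidi's chain of managers is Elif, Zubin. Dax's chain of managers is Imani, Elif, Zubin. The first manager that appears in both chains is Elif.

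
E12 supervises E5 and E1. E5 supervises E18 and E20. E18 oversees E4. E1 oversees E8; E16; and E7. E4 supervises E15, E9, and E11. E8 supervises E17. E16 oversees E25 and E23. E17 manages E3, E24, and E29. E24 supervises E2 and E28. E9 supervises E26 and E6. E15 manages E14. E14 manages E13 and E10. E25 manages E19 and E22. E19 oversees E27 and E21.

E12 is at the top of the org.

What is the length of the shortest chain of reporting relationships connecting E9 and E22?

E9 is 4 levels below E12, and E22 is 4 levels below E12 (their lowest common manager). The shortest path runs up from E9 to E12 and back down to E22: 4 + 4 = 8 links.

8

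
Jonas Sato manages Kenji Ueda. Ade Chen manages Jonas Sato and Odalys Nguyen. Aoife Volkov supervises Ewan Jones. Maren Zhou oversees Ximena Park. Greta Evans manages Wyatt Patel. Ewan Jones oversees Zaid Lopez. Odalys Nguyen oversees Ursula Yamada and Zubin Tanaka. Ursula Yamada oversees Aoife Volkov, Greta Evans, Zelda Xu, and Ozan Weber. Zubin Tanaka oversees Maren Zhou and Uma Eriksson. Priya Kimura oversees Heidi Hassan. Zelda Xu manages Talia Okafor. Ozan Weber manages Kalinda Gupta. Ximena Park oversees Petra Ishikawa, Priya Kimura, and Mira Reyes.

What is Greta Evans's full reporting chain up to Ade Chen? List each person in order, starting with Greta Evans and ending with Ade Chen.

Greta Evans reports to Ursula Yamada. Ursula Yamada reports to Odalys Nguyen. Odalys Nguyen reports to Ade Chen. Ade Chen is at the top.

Greta Evans -> Ursula Yamada -> Odalys Nguyen -> Ade Chen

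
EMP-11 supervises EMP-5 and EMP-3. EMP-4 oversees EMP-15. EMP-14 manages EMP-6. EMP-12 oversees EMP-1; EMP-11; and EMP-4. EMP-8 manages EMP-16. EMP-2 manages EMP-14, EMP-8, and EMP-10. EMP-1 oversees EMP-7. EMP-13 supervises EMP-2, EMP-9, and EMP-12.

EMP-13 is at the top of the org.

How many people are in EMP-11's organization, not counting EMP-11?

2

EMP-11 directly manages EMP-5, EMP-3. EMP-5 has no reports. EMP-3 has no reports. So EMP-11's organization is 2 direct reports plus everyone under them: 1 + 1 = 2.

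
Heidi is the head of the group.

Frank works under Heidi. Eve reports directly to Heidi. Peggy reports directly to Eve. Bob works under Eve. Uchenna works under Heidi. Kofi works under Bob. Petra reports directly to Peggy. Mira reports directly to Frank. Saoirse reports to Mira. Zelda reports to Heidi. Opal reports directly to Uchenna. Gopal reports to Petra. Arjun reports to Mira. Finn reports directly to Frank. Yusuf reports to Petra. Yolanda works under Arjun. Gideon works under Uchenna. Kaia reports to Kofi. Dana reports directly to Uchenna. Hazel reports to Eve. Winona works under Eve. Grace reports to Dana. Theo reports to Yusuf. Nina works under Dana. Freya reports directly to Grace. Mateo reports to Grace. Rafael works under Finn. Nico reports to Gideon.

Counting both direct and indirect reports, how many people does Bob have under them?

Bob directly manages Kofi. Under Kofi: Kaia (1). That's 2 in total.

2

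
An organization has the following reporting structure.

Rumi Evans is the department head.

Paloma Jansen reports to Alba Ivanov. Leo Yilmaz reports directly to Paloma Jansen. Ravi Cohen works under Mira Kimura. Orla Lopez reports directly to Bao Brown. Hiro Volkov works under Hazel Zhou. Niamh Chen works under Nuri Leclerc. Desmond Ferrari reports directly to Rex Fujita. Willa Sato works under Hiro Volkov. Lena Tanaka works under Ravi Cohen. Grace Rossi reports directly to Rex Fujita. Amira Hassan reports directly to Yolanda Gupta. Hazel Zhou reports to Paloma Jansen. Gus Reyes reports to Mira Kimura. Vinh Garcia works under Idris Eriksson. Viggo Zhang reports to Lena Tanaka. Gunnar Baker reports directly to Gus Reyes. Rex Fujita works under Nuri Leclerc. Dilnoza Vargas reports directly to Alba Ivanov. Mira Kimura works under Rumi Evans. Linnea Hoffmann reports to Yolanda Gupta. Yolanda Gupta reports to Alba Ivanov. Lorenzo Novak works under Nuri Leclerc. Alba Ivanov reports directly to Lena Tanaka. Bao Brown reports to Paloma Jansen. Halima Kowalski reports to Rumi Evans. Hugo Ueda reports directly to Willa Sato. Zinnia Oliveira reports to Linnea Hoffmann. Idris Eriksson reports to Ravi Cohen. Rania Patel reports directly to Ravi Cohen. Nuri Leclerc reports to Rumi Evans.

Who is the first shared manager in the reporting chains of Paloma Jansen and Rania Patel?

Ravi Cohen

Paloma Jansen's chain of managers is Alba Ivanov, Lena Tanaka, Ravi Cohen, Mira Kimura, Rumi Evans. Rania Patel's chain of managers is Ravi Cohen, Mira Kimura, Rumi Evans. The first manager that appears in both chains is Ravi Cohen.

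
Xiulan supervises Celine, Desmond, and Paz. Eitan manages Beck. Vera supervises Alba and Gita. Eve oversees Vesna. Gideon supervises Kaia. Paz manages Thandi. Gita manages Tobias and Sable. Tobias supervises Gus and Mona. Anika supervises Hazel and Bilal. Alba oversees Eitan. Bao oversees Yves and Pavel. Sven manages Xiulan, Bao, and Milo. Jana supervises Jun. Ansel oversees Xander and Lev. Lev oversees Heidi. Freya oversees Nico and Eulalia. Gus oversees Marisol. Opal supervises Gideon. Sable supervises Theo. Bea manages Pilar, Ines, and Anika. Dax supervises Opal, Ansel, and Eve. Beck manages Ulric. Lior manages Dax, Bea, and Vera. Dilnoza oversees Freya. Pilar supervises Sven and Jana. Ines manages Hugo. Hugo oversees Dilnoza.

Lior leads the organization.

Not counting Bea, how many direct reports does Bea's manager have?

Bea reports to Lior. Lior's other direct reports are Vera, Dax — 2 peers.

2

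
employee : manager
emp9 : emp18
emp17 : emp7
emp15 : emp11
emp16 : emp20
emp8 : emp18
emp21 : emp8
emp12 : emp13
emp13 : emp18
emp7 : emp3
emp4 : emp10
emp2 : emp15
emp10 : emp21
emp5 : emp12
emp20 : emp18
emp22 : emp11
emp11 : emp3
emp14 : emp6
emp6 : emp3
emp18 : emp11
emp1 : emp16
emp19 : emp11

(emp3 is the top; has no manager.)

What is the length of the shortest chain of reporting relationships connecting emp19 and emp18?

2

emp19 is 1 level below emp11, and emp18 is 1 level below emp11 (their lowest common manager). The shortest path runs up from emp19 to emp11 and back down to emp18: 1 + 1 = 2 links.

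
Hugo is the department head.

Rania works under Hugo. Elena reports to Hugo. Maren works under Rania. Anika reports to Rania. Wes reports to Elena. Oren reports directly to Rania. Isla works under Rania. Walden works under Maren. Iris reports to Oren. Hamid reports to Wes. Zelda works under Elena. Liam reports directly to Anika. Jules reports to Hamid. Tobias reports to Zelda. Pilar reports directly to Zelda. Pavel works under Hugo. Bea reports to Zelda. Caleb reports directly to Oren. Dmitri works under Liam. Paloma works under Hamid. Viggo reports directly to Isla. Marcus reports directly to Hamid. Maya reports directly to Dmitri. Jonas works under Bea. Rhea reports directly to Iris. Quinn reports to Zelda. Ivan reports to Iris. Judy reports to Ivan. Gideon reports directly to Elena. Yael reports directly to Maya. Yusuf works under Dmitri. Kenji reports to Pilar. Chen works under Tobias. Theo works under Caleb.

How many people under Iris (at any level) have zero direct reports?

2

The people in Iris's organization with no one reporting to them are Judy, Rhea. That is 2.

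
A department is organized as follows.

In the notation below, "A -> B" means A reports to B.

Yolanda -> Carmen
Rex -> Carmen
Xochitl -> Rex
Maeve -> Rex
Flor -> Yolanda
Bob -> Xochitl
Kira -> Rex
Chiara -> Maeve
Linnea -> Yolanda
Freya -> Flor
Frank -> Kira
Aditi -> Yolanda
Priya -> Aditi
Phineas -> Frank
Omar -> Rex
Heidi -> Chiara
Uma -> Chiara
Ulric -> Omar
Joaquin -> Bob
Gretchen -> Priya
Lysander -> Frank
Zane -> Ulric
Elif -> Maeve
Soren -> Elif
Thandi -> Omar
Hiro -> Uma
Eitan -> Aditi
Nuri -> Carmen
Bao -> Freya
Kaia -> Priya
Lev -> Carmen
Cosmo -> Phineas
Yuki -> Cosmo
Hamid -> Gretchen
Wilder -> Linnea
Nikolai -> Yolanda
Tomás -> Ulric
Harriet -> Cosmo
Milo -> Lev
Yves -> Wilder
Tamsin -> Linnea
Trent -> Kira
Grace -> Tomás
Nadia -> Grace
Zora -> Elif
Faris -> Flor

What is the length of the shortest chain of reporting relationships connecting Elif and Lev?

Elif is 3 levels below Carmen, and Lev is 1 level below Carmen (their lowest common manager). The shortest path runs up from Elif to Carmen and back down to Lev: 3 + 1 = 4 links.

4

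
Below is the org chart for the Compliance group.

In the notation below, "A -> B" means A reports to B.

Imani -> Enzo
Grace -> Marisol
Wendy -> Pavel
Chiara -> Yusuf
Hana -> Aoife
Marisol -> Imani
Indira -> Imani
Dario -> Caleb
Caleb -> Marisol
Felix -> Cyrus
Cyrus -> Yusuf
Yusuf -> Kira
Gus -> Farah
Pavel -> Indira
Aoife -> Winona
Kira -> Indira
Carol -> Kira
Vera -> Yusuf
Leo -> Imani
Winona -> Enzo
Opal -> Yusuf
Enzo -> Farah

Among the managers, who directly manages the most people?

Yusuf

Direct-report counts: Farah has 2; Enzo has 2; Winona has 1; Aoife has 1; Imani has 3; Indira has 2; Pavel has 1; Kira has 2; Yusuf has 4; Cyrus has 1; Marisol has 2; Caleb has 1. The largest is 4, held by Yusuf.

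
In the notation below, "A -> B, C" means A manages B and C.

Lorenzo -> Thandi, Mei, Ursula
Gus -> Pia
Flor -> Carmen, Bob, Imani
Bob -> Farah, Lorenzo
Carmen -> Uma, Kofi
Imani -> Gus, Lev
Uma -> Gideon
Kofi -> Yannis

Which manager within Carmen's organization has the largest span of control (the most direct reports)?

Carmen

Direct-report counts within Carmen's organization: Carmen has 2; Kofi has 1; Uma has 1. The largest is 2, held by Carmen.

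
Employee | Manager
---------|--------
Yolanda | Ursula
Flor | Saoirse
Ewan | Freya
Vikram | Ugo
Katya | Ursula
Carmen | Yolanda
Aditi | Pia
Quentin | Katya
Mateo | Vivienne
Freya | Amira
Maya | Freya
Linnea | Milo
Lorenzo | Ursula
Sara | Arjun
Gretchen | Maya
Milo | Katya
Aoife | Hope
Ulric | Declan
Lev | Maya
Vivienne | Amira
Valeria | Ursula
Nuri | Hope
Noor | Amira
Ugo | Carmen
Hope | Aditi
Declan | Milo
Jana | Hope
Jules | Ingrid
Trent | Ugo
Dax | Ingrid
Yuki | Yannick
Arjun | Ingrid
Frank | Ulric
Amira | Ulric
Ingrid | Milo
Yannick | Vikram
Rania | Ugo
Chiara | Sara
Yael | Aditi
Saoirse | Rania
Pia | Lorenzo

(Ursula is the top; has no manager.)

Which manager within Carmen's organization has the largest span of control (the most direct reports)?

Direct-report counts within Carmen's organization: Carmen has 1; Ugo has 3; Vikram has 1; Yannick has 1; Rania has 1; Saoirse has 1. The largest is 3, held by Ugo.

Ugo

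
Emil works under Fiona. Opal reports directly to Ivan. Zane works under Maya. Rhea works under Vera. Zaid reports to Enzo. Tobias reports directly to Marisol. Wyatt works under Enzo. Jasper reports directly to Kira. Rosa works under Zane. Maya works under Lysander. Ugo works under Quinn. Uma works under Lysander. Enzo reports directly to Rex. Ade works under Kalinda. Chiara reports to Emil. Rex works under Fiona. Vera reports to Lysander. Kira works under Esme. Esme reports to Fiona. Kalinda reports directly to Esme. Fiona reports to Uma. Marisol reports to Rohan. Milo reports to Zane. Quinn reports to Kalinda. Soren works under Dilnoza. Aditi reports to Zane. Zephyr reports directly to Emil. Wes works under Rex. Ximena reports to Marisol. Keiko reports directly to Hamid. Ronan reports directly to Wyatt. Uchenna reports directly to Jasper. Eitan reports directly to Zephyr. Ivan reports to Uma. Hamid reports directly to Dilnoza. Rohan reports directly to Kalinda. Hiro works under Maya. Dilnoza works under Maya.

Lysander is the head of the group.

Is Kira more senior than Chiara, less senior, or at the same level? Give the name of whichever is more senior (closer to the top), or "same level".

Both Kira and Chiara are 4 levels below Lysander.

same level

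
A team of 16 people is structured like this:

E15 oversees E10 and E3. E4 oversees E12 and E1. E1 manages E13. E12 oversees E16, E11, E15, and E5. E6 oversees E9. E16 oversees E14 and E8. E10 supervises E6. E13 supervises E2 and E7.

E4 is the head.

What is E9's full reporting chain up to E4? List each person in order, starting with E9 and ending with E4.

E9 -> E6 -> E10 -> E15 -> E12 -> E4

E9 reports to E6. E6 reports to E10. E10 reports to E15. E15 reports to E12. E12 reports to E4. E4 is at the top.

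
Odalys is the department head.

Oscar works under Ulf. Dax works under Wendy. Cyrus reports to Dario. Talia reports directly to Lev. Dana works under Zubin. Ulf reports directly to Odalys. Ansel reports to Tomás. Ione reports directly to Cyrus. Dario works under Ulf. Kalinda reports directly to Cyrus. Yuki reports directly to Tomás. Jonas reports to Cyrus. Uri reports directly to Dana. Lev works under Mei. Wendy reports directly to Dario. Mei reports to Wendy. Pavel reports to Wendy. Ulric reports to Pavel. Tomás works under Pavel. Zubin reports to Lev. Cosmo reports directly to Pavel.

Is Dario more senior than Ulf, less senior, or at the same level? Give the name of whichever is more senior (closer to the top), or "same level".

Dario is 2 levels below Odalys; Ulf is 1. Ulf is higher.

Ulf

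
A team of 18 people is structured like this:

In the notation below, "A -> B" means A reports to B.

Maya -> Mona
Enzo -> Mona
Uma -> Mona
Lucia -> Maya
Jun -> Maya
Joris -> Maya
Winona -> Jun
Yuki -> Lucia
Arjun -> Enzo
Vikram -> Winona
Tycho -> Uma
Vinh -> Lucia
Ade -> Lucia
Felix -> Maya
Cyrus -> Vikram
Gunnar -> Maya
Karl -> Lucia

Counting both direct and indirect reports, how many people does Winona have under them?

Winona directly manages Vikram. Under Vikram: Cyrus (1). That's 2 in total.

2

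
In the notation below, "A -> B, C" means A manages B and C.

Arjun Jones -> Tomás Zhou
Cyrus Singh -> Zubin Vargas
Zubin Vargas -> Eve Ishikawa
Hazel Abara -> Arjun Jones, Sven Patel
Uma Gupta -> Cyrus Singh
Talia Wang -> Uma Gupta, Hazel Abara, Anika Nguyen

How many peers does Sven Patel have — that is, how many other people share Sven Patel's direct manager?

1

Sven Patel reports to Hazel Abara. Hazel Abara's other direct reports are Arjun Jones — 1 peer.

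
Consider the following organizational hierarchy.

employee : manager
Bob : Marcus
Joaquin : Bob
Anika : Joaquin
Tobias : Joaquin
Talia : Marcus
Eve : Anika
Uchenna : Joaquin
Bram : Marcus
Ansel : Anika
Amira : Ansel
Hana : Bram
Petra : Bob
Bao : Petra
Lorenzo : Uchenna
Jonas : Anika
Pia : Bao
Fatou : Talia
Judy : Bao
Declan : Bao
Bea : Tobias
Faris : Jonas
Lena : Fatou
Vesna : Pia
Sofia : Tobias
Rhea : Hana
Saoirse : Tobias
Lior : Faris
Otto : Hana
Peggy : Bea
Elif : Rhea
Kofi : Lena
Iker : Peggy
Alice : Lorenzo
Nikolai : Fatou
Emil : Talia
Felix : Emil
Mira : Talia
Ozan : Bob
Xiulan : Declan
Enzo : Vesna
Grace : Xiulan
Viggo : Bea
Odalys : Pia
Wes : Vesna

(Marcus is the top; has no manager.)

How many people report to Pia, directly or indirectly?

4

Pia directly manages Vesna, Odalys. Under Vesna: Wes, Enzo (2). Odalys has no reports. So Pia's organization is 2 direct reports plus everyone under them: 3 + 1 = 4.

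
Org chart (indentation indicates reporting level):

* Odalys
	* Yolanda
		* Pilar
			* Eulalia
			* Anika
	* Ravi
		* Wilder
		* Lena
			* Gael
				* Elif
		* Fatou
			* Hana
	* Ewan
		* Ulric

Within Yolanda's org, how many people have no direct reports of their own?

The people in Yolanda's organization with no one reporting to them are Anika, Eulalia. That is 2.

2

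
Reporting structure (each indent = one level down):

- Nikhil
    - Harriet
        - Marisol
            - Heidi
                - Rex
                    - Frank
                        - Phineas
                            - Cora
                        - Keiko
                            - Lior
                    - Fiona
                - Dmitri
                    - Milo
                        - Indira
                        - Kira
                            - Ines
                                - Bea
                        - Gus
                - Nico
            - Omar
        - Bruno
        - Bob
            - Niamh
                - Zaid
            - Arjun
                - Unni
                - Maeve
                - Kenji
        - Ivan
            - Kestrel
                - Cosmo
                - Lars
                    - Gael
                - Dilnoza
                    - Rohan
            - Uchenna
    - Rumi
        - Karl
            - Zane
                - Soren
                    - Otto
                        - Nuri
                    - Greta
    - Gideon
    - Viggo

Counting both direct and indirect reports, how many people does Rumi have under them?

Rumi directly manages Karl. Under Karl: Zane, Soren, Greta, Otto, Nuri (5). That's 6 in total.

6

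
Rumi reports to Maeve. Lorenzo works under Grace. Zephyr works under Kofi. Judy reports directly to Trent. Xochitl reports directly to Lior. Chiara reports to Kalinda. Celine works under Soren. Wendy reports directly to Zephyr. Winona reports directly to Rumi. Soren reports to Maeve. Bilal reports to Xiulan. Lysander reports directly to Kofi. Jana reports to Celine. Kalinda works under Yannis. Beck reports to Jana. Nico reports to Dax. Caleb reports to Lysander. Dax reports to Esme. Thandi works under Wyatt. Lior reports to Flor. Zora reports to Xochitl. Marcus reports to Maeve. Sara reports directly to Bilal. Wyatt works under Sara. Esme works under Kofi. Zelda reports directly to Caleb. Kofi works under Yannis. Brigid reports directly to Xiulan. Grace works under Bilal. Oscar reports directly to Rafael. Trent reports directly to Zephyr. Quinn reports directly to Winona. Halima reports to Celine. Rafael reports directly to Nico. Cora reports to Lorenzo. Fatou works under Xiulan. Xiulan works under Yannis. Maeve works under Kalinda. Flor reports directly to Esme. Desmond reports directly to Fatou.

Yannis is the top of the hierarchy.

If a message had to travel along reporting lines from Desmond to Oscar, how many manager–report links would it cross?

9

Desmond is 3 levels below Yannis, and Oscar is 6 levels below Yannis (their lowest common manager). The shortest path runs up from Desmond to Yannis and back down to Oscar: 3 + 6 = 9 links.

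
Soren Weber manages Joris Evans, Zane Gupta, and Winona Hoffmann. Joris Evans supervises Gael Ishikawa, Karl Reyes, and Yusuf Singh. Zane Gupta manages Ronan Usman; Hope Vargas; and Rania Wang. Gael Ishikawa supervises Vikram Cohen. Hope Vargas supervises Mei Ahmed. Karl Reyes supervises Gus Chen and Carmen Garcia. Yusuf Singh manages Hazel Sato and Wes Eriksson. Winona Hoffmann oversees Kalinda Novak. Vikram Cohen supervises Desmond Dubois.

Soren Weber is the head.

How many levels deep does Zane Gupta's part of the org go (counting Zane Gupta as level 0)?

The longest chain under Zane Gupta runs Zane Gupta → Hope Vargas → Mei Ahmed, which is 2 levels below Zane Gupta.

2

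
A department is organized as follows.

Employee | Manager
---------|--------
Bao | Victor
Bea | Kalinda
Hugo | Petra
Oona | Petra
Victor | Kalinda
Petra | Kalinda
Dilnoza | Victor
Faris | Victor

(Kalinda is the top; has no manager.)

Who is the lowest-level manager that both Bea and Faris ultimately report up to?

Bea's chain of managers is Kalinda. Faris's chain of managers is Victor, Kalinda. The first manager that appears in both chains is Kalinda.

Kalinda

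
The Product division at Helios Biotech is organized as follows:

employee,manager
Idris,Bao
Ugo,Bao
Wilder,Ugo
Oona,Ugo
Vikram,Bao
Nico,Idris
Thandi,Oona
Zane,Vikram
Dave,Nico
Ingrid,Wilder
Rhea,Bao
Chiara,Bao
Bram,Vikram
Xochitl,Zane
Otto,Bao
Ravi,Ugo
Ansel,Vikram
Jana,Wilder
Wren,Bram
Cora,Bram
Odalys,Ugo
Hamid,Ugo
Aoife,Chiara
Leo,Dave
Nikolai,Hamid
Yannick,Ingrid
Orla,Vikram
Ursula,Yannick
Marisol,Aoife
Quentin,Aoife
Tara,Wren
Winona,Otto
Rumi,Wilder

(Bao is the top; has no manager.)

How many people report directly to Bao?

6

Bao directly manages Idris, Ugo, Vikram, Rhea, Chiara, Otto. That is 6 direct reports.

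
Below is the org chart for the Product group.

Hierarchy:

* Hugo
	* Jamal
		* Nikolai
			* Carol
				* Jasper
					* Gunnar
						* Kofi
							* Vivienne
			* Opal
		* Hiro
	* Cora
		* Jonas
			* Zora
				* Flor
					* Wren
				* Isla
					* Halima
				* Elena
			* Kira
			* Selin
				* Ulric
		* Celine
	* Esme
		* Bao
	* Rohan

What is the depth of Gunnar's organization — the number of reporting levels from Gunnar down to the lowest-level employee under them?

2

The longest chain under Gunnar runs Gunnar → Kofi → Vivienne, which is 2 levels below Gunnar.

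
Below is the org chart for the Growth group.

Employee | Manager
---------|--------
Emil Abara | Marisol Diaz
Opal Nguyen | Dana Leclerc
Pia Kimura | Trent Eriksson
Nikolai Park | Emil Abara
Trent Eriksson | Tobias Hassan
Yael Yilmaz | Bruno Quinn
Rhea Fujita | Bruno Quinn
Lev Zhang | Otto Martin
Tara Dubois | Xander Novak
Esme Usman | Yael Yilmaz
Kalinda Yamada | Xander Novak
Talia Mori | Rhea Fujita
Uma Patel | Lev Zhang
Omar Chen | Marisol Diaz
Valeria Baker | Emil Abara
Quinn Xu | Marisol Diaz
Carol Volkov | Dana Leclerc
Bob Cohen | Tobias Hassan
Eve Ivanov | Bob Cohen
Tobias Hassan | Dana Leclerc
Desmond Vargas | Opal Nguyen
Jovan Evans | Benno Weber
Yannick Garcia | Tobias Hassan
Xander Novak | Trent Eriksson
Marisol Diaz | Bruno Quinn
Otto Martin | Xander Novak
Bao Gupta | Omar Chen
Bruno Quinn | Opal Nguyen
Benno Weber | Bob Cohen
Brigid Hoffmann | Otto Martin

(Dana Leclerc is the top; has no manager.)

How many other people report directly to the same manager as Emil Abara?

2

Emil Abara reports to Marisol Diaz. Marisol Diaz's other direct reports are Omar Chen, Quinn Xu — 2 peers.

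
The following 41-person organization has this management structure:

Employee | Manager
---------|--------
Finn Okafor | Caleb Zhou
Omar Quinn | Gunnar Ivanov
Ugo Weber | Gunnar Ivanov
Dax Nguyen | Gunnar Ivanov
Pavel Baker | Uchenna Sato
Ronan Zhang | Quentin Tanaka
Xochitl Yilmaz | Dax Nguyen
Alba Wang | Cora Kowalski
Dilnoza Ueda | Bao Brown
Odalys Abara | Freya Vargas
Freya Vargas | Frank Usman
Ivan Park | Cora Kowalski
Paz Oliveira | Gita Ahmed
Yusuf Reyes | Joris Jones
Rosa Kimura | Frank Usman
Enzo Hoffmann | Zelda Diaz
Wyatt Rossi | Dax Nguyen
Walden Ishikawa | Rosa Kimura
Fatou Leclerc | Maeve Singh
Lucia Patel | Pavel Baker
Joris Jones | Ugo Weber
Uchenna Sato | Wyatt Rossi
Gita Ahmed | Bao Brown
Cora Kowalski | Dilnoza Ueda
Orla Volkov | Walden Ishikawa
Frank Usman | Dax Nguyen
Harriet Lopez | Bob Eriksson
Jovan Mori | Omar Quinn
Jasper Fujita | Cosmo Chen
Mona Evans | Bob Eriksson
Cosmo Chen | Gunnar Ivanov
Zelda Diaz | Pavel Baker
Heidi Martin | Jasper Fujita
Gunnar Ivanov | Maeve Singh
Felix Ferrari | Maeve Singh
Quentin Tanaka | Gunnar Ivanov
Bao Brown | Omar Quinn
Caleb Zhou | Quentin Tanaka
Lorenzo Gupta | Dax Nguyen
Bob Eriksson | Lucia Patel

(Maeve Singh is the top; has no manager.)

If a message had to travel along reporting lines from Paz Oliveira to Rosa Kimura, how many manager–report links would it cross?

Paz Oliveira is 4 levels below Gunnar Ivanov, and Rosa Kimura is 3 levels below Gunnar Ivanov (their lowest common manager). The shortest path runs up from Paz Oliveira to Gunnar Ivanov and back down to Rosa Kimura: 4 + 3 = 7 links.

7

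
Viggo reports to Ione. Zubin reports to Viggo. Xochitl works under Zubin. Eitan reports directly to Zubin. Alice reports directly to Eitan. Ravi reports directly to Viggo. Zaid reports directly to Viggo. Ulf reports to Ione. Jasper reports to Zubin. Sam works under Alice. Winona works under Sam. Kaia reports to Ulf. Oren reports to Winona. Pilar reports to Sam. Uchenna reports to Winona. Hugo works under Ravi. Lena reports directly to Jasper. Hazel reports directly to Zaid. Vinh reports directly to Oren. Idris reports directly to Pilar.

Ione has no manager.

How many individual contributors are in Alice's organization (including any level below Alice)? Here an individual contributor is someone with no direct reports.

The people in Alice's organization with no one reporting to them are Idris, Uchenna, Vinh. That is 3.

3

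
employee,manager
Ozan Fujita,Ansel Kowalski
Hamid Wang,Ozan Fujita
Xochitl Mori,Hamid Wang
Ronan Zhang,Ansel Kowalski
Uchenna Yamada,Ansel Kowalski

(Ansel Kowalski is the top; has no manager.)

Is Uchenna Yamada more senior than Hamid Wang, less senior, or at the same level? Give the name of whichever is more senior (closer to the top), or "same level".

Uchenna Yamada

Uchenna Yamada is 1 level below Ansel Kowalski; Hamid Wang is 2. Uchenna Yamada is higher.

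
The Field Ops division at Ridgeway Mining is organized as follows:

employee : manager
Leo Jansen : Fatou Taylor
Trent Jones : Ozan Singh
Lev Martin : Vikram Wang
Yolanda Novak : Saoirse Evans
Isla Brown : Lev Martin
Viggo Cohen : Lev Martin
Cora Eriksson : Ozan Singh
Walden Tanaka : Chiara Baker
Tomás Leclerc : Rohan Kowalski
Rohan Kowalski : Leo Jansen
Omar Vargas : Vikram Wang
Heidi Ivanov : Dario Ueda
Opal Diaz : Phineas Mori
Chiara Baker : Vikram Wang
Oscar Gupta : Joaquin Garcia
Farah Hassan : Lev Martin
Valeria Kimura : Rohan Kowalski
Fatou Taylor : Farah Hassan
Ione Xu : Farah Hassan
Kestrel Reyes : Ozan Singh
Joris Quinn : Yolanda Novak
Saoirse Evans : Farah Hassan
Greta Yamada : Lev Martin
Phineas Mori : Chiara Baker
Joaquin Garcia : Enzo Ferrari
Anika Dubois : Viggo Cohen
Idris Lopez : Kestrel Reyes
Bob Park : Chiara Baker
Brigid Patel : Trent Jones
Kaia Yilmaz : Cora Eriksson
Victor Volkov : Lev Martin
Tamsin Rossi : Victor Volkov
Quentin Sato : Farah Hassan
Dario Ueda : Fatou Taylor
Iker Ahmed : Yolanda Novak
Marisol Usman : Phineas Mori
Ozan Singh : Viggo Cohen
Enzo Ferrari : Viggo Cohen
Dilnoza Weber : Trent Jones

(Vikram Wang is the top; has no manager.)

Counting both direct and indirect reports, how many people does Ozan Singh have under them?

Ozan Singh directly manages Cora Eriksson, Trent Jones, Kestrel Reyes. Under Cora Eriksson: Kaia Yilmaz (1). Under Trent Jones: Brigid Patel, Dilnoza Weber (2). Under Kestrel Reyes: Idris Lopez (1). So Ozan Singh's organization is 3 direct reports plus everyone under them: 2 + 3 + 2 = 7.

7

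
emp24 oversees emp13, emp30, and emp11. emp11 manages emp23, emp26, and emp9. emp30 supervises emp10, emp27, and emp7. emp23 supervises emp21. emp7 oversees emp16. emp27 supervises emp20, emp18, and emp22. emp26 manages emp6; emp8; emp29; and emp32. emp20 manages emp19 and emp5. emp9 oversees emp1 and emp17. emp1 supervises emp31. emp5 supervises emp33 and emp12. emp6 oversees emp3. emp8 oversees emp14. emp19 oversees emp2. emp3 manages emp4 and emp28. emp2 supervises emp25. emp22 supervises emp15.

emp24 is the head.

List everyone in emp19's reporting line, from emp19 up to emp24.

emp19 -> emp20 -> emp27 -> emp30 -> emp24

emp19 reports to emp20. emp20 reports to emp27. emp27 reports to emp30. emp30 reports to emp24. emp24 is at the top.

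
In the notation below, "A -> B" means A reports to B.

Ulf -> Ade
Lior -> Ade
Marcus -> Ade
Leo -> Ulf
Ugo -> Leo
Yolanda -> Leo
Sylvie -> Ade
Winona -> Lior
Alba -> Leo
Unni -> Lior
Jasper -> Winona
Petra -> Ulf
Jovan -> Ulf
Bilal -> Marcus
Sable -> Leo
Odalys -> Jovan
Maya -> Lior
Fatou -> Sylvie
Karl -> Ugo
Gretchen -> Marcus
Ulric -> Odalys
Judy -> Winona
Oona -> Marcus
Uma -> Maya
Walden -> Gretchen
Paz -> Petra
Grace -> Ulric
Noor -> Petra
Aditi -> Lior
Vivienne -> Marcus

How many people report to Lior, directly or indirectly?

Lior directly manages Winona, Unni, Maya, Aditi. Under Winona: Judy, Jasper (2). Unni has no reports. Under Maya: Uma (1). Aditi has no reports. So Lior's organization is 4 direct reports plus everyone under them: 3 + 1 + 2 + 1 = 7.

7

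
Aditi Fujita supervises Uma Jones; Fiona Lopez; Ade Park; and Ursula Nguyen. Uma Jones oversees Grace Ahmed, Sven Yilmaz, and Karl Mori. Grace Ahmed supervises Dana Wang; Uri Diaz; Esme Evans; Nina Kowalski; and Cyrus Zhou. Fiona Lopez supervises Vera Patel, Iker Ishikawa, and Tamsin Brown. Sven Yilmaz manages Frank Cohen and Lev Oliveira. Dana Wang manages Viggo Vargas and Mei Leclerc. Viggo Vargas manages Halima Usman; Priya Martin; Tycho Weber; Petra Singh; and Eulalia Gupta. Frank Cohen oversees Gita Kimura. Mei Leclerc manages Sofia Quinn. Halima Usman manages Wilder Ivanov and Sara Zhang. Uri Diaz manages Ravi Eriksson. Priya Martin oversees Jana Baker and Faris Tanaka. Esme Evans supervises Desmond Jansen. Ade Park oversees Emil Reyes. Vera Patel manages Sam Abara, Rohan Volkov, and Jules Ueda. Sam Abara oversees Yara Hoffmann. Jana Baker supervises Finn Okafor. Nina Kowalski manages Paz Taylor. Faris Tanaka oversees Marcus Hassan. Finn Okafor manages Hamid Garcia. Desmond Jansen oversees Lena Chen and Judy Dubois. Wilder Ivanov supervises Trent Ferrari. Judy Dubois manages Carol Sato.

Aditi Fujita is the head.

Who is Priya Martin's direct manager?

Viggo Vargas

Priya Martin reports directly to Viggo Vargas.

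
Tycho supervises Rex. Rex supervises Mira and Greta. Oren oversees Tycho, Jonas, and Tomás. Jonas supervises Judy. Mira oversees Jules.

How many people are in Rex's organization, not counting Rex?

3

Rex directly manages Mira, Greta. Under Mira: Jules (1). Greta has no reports. So Rex's organization is 2 direct reports plus everyone under them: 2 + 1 = 3.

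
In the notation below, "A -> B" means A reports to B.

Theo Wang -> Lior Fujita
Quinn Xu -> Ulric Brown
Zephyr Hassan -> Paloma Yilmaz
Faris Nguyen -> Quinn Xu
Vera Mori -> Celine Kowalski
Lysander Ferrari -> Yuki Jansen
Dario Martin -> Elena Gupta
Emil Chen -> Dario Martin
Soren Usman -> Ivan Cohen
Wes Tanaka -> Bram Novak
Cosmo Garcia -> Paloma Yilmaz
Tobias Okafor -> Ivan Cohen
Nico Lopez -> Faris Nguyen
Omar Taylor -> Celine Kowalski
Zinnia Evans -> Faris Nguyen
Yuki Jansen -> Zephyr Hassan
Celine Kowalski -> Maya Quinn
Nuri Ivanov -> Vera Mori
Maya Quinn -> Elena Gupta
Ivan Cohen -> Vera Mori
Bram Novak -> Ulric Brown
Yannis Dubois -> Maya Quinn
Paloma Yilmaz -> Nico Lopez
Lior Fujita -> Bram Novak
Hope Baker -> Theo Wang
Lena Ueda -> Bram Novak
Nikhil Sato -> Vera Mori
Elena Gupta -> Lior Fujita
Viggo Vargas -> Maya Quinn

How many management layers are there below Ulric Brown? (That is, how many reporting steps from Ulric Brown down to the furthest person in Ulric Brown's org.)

The longest chain under Ulric Brown runs Ulric Brown → Bram Novak → Lior Fujita → Elena Gupta → Maya Quinn → Celine Kowalski → Vera Mori → Ivan Cohen → Soren Usman, which is 8 levels below Ulric Brown.

8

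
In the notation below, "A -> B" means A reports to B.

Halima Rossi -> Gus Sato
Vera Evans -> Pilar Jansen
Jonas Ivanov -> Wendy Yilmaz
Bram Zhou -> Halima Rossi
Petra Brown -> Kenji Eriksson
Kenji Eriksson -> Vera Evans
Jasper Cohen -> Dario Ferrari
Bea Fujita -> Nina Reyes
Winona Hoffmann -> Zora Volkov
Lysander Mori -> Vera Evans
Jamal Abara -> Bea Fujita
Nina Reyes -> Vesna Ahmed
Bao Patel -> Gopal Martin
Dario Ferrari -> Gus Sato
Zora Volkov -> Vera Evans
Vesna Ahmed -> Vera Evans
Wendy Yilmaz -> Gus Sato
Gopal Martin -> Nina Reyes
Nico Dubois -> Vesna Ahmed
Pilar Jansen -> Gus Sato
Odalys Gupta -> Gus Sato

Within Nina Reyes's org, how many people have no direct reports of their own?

The people in Nina Reyes's organization with no one reporting to them are Jamal Abara, Bao Patel. That is 2.

2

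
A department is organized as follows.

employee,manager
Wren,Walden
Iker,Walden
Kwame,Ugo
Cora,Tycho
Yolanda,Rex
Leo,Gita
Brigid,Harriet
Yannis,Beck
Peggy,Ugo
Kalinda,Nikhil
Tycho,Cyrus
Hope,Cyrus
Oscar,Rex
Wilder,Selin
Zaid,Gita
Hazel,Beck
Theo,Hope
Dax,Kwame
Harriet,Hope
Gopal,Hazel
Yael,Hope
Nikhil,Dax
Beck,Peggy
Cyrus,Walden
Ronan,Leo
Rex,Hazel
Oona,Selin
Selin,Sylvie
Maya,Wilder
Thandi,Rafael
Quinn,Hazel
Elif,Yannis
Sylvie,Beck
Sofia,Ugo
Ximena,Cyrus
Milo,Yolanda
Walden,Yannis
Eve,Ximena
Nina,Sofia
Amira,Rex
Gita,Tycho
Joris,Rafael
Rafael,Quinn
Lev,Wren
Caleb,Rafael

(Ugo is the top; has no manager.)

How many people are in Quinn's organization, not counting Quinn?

Quinn directly manages Rafael. Under Rafael: Thandi, Caleb, Joris (3). That's 4 in total.

4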